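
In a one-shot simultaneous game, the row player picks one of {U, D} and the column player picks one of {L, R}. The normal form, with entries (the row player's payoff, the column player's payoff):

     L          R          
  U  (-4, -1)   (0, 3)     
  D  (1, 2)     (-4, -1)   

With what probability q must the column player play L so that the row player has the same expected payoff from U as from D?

q = 4/9

For the row player to be willing to mix, the row player must be indifferent between U and D, which pins down the column player's mix.
  the row player's expected payoff from U: q·(-4) + (1−q)·0 = -4q
  the row player's expected payoff from D: q·1 + (1−q)·(-4) = 5q - 4
  -4q = 5q - 4  ⇒  -9q = -4  ⇒  q = 4/9.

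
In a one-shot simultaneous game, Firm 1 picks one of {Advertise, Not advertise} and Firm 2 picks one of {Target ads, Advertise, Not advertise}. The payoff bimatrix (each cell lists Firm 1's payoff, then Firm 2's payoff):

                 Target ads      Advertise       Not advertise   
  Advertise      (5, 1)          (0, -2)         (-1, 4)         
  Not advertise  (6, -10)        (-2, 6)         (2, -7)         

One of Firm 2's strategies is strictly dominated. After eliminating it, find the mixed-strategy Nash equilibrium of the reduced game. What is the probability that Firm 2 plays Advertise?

Firm 2's strategy Target ads is strictly dominated by Not advertise: 4 > 1 and -7 > -10. Eliminate Target ads.
For Firm 1 to be willing to mix, Firm 1 must be indifferent between Advertise and Not advertise, which pins down Firm 2's mix.
  Firm 1's payoff to Advertise: q·0 + (1−q)·(-1) = q - 1
  Firm 1's payoff to Not advertise: q·(-2) + (1−q)·2 = -4q + 2
  q - 1 = -4q + 2  ⇒  5q = 3  ⇒  q = 3/5.

q = 3/5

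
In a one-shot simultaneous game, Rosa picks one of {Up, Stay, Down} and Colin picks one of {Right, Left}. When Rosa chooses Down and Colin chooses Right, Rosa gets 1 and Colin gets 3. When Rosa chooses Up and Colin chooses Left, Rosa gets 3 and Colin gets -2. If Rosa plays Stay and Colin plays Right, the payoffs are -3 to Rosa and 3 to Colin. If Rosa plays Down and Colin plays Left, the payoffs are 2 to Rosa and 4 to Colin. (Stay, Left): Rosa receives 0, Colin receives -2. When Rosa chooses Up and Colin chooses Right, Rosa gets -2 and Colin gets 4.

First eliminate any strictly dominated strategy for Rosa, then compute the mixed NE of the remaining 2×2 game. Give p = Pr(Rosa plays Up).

p = 1/7

Rosa's strategy Stay is strictly dominated by Up: -2 > -3 and 3 > 0. Eliminate Stay.
Rosa's mix must leave Colin indifferent between Right and Left.
  Colin's payoff from Right: p·4 + (1−p)·3 = p + 3
  Colin's payoff from Left: p·(-2) + (1−p)·4 = -6p + 4
  p + 3 = -6p + 4  ⇒  7p = 1  ⇒  p = 1/7.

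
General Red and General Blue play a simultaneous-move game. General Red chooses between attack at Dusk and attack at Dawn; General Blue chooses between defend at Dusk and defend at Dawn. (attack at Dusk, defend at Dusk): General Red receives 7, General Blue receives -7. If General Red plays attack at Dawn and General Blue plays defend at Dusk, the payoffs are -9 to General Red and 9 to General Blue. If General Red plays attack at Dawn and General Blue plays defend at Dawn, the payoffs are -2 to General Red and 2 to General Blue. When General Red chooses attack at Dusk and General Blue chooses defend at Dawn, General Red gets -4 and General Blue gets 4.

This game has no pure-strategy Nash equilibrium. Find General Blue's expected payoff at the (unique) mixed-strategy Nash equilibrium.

25/9

In a mixed equilibrium General Blue is indifferent between defend at Dusk and defend at Dawn; this condition fixes p.
  General Blue's payoff to defend at Dusk: p·(-7) + (1−p)·9 = -16p + 9
  General Blue's payoff to defend at Dawn: p·4 + (1−p)·2 = 2p + 2
  -16p + 9 = 2p + 2  ⇒  -18p = -7  ⇒  p = 7/18.
At equilibrium General Blue is indifferent across columns, so General Blue's payoff equals the payoff from defend at Dusk: (7/18)·(-7) + (11/18)·9 = 25/9.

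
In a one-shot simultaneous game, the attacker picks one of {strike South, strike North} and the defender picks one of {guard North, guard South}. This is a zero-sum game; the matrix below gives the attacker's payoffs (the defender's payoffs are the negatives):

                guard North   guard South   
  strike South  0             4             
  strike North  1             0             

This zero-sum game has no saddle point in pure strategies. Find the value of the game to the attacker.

v = 4/5

For the attacker to be willing to mix, the attacker must be indifferent between strike South and strike North, which pins down the defender's mix.
  the attacker's payoff from strike South: q·0 + (1−q)·4 = -4q + 4
  the attacker's payoff from strike North: q·1 + (1−q)·0 = q
  -4q + 4 = q  ⇒  -5q = -4  ⇒  q = 4/5.
The value is the attacker's expected payoff against this mix (using strike South): (4/5)·0 + (1/5)·4 = 4/5.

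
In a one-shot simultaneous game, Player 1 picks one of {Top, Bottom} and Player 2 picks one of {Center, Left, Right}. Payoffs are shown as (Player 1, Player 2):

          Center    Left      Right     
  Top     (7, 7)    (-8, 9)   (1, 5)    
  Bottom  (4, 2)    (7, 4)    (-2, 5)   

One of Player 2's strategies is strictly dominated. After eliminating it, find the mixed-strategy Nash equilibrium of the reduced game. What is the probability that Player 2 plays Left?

Player 2's strategy Center is strictly dominated by Left: 9 > 7 and 4 > 2. Eliminate Center.
Player 2's mix must leave Player 1 indifferent between Top and Bottom.
  Player 1's expected payoff from Top: q·(-8) + (1−q)·1 = -9q + 1
  Player 1's expected payoff from Bottom: q·7 + (1−q)·(-2) = 9q - 2
  -9q + 1 = 9q - 2  ⇒  -18q = -3  ⇒  q = 1/6.

q = 1/6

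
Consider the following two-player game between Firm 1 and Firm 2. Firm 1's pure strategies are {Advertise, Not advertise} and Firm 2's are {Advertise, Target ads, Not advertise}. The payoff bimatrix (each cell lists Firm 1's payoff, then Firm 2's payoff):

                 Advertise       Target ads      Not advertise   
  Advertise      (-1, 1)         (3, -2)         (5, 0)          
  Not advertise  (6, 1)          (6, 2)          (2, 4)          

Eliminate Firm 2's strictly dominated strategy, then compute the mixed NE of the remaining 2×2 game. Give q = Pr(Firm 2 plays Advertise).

q = 3/10

Firm 2's strategy Target ads is strictly dominated by Not advertise: 0 > -2 and 4 > 2. Eliminate Target ads.
For Firm 1 to be willing to mix, Firm 1 must be indifferent between Advertise and Not advertise, which pins down Firm 2's mix.
  Firm 1's payoff from Advertise: q·(-1) + (1−q)·5 = -6q + 5
  Firm 1's payoff from Not advertise: q·6 + (1−q)·2 = 4q + 2
  -6q + 5 = 4q + 2  ⇒  -10q = -3  ⇒  q = 3/10.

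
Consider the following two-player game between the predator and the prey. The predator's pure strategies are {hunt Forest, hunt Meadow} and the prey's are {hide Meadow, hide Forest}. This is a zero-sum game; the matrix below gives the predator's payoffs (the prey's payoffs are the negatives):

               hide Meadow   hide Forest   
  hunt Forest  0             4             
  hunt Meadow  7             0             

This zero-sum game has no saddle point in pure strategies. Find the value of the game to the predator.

v = 28/11

The predator's indifference between hunt Forest and hunt Meadow determines the prey's mixing probability q:
  the predator's expected payoff from hunt Forest: q·0 + (1−q)·4 = -4q + 4
  the predator's expected payoff from hunt Meadow: q·7 + (1−q)·0 = 7q
  -4q + 4 = 7q  ⇒  -11q = -4  ⇒  q = 4/11.
The value is the predator's expected payoff against this mix (using hunt Forest): (4/11)·0 + (7/11)·4 = 28/11.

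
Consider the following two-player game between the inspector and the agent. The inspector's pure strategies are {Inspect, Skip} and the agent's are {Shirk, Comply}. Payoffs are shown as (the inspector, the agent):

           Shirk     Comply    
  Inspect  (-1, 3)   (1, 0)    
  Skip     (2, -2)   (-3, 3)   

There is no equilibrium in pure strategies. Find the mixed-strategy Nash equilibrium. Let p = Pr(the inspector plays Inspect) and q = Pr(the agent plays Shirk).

p = 5/8, q = 4/7

Set the agent's expected payoff from Shirk equal to that from Comply:
  the agent's payoff to Shirk: p·3 + (1−p)·(-2) = 5p - 2
  the agent's payoff to Comply: p·0 + (1−p)·3 = -3p + 3
  5p - 2 = -3p + 3  ⇒  8p = 5  ⇒  p = 5/8.
The inspector's indifference between Inspect and Skip determines the agent's mixing probability q:
  the inspector's payoff from Inspect: q·(-1) + (1−q)·1 = -2q + 1
  the inspector's payoff from Skip: q·2 + (1−q)·(-3) = 5q - 3
  -2q + 1 = 5q - 3  ⇒  -7q = -4  ⇒  q = 4/7.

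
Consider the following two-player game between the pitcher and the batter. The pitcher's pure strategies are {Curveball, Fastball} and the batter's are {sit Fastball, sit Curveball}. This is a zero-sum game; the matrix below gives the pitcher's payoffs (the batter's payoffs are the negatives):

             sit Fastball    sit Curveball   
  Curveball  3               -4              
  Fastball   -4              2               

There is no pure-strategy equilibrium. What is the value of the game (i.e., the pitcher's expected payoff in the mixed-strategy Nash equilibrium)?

v = -10/13

The pitcher's indifference between Curveball and Fastball determines the batter's mixing probability q:
  the pitcher's payoff from Curveball: q·3 + (1−q)·(-4) = 7q - 4
  the pitcher's payoff from Fastball: q·(-4) + (1−q)·2 = -6q + 2
  7q - 4 = -6q + 2  ⇒  13q = 6  ⇒  q = 6/13.
The value is the pitcher's expected payoff against this mix (using Curveball): (6/13)·3 + (7/13)·(-4) = -10/13.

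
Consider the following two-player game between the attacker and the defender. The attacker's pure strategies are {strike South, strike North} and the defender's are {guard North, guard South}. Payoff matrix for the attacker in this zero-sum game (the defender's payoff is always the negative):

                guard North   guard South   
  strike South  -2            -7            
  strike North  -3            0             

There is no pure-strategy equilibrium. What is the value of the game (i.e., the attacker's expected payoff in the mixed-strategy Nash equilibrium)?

v = -21/8

The attacker's indifference between strike South and strike North determines the defender's mixing probability q:
  the attacker's payoff from strike South: q·(-2) + (1−q)·(-7) = 5q - 7
  the attacker's payoff from strike North: q·(-3) + (1−q)·0 = -3q
  5q - 7 = -3q  ⇒  8q = 7  ⇒  q = 7/8.
The value is the attacker's expected payoff against this mix (using strike South): (7/8)·(-2) + (1/8)·(-7) = -21/8.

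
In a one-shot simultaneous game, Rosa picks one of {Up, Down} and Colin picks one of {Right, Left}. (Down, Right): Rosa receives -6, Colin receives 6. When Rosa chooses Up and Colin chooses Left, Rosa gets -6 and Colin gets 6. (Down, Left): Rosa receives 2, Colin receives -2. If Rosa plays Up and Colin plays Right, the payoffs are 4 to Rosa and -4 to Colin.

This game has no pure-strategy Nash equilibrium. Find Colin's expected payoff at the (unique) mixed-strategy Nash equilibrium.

14/9

In a mixed equilibrium Colin is indifferent between Right and Left; this condition fixes p.
  Colin's payoff from Right: p·(-4) + (1−p)·6 = -10p + 6
  Colin's payoff from Left: p·6 + (1−p)·(-2) = 8p - 2
  -10p + 6 = 8p - 2  ⇒  -18p = -8  ⇒  p = 4/9.
At equilibrium Colin is indifferent across columns, so Colin's payoff equals the payoff from Right: (4/9)·(-4) + (5/9)·6 = 14/9.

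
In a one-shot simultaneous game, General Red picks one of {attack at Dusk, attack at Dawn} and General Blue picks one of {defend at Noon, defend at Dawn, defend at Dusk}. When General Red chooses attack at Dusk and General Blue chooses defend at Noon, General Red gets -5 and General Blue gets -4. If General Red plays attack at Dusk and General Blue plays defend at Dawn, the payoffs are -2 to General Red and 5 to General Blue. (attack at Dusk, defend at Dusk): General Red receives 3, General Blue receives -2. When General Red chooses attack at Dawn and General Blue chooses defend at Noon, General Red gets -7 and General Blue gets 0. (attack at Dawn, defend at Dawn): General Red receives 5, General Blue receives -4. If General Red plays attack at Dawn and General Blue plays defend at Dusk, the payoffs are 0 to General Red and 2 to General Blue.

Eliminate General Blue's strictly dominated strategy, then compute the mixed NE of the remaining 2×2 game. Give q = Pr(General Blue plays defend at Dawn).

q = 3/10

General Blue's strategy defend at Noon is strictly dominated by defend at Dusk: -2 > -4 and 2 > 0. Eliminate defend at Noon.
General Red's indifference between attack at Dusk and attack at Dawn determines General Blue's mixing probability q:
  General Red's payoff from attack at Dusk: q·(-2) + (1−q)·3 = -5q + 3
  General Red's payoff from attack at Dawn: q·5 + (1−q)·0 = 5q
  -5q + 3 = 5q  ⇒  -10q = -3  ⇒  q = 3/10.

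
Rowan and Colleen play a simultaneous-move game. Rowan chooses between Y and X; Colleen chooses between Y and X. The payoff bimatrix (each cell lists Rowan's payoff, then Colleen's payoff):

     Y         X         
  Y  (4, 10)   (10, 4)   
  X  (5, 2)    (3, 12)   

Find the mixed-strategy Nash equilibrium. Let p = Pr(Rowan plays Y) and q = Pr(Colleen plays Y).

p = 5/8, q = 7/8

Set Colleen's expected payoff from Y equal to that from X:
  Colleen's expected payoff from Y: p·10 + (1−p)·2 = 8p + 2
  Colleen's expected payoff from X: p·4 + (1−p)·12 = -8p + 12
  8p + 2 = -8p + 12  ⇒  16p = 10  ⇒  p = 5/8.
In a mixed equilibrium Rowan is indifferent between Y and X; this condition fixes q.
  Rowan's payoff from Y: q·4 + (1−q)·10 = -6q + 10
  Rowan's payoff from X: q·5 + (1−q)·3 = 2q + 3
  -6q + 10 = 2q + 3  ⇒  -8q = -7  ⇒  q = 7/8.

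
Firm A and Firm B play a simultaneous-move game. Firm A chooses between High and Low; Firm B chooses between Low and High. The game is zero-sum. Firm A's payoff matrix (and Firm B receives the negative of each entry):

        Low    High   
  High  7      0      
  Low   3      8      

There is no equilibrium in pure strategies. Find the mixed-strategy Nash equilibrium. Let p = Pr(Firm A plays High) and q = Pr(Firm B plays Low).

Firm B's indifference between Low and High determines Firm A's mixing probability p:
  Firm B's expected payoff from Low: p·(-7) + (1−p)·(-3) = -4p - 3
  Firm B's expected payoff from High: p·0 + (1−p)·(-8) = 8p - 8
  -4p - 3 = 8p - 8  ⇒  -12p = -5  ⇒  p = 5/12.
Firm A's indifference between High and Low determines Firm B's mixing probability q:
  Firm A's payoff from High: q·7 + (1−q)·0 = 7q
  Firm A's payoff from Low: q·3 + (1−q)·8 = -5q + 8
  7q = -5q + 8  ⇒  12q = 8  ⇒  q = 2/3.

p = 5/12, q = 2/3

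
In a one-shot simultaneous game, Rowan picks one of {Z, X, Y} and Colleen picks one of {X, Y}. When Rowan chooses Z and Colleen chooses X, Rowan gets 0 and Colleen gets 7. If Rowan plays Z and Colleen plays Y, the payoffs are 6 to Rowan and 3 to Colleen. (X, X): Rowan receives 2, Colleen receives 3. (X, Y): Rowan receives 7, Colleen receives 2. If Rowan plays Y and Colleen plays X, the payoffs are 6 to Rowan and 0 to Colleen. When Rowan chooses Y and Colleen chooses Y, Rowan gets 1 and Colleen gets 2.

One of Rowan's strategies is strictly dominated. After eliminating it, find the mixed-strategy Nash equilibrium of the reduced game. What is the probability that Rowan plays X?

Rowan's strategy Z is strictly dominated by X: 2 > 0 and 7 > 6. Eliminate Z.
Set Colleen's expected payoff from X equal to that from Y:
  Colleen's expected payoff from X: p·3 + (1−p)·0 = 3p
  Colleen's expected payoff from Y: p·2 + (1−p)·2 = 2
  3p = 2  ⇒  3p = 2  ⇒  p = 2/3.

p = 2/3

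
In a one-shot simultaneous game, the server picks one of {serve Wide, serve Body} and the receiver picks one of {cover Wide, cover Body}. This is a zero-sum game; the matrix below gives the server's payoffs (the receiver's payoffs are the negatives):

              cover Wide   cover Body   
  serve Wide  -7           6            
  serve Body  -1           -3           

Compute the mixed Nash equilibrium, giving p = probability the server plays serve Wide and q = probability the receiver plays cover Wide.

p = 2/15, q = 3/5

Set the receiver's expected payoff from cover Wide equal to that from cover Body:
  the receiver's payoff to cover Wide: p·7 + (1−p)·1 = 6p + 1
  the receiver's payoff to cover Body: p·(-6) + (1−p)·3 = -9p + 3
  6p + 1 = -9p + 3  ⇒  15p = 2  ⇒  p = 2/15.
The server's indifference between serve Wide and serve Body determines the receiver's mixing probability q:
  the server's expected payoff from serve Wide: q·(-7) + (1−q)·6 = -13q + 6
  the server's expected payoff from serve Body: q·(-1) + (1−q)·(-3) = 2q - 3
  -13q + 6 = 2q - 3  ⇒  -15q = -9  ⇒  q = 3/5.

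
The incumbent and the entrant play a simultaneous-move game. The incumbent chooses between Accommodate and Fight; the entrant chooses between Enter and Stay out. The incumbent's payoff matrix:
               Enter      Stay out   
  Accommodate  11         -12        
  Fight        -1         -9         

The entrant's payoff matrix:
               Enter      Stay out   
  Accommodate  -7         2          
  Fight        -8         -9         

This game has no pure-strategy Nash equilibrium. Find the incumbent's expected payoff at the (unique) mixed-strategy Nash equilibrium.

-37/5

The incumbent's indifference between Accommodate and Fight determines the entrant's mixing probability q:
  the incumbent's expected payoff from Accommodate: q·11 + (1−q)·(-12) = 23q - 12
  the incumbent's expected payoff from Fight: q·(-1) + (1−q)·(-9) = 8q - 9
  23q - 12 = 8q - 9  ⇒  15q = 3  ⇒  q = 1/5.
At equilibrium the incumbent is indifferent across rows, so the incumbent's payoff equals the payoff from Accommodate: (1/5)·11 + (4/5)·(-12) = -37/5.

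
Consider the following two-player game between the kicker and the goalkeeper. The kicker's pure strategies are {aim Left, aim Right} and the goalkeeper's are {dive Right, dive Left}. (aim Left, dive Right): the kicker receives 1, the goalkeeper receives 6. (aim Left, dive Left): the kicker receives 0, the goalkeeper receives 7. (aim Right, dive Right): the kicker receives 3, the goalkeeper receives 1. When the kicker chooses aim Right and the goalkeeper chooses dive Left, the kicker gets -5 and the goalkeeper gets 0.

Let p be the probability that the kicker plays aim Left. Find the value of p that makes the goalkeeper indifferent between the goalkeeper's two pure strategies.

In a mixed equilibrium the goalkeeper is indifferent between dive Right and dive Left; this condition fixes p.
  the goalkeeper's expected payoff from dive Right: p·6 + (1−p)·1 = 5p + 1
  the goalkeeper's expected payoff from dive Left: p·7 + (1−p)·0 = 7p
  5p + 1 = 7p  ⇒  -2p = -1  ⇒  p = 1/2.

p = 1/2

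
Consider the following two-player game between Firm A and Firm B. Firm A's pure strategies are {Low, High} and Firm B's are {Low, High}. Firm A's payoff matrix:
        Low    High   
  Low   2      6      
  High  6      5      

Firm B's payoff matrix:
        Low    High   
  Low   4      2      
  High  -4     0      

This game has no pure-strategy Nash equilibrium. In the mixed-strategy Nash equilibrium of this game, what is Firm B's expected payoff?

Set Firm B's expected payoff from Low equal to that from High:
  Firm B's payoff from Low: p·4 + (1−p)·(-4) = 8p - 4
  Firm B's payoff from High: p·2 + (1−p)·0 = 2p
  8p - 4 = 2p  ⇒  6p = 4  ⇒  p = 2/3.
At equilibrium Firm B is indifferent across columns, so Firm B's payoff equals the payoff from Low: (2/3)·4 + (1/3)·(-4) = 4/3.

4/3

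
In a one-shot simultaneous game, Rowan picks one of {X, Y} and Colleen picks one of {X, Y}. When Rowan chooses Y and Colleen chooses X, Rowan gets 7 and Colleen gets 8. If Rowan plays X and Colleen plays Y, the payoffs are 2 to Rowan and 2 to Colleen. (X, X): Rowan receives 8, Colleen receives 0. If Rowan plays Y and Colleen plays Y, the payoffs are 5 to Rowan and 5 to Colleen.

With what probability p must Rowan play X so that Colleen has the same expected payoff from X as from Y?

Rowan's mix must leave Colleen indifferent between X and Y.
  Colleen's payoff to X: p·0 + (1−p)·8 = -8p + 8
  Colleen's payoff to Y: p·2 + (1−p)·5 = -3p + 5
  -8p + 8 = -3p + 5  ⇒  -5p = -3  ⇒  p = 3/5.

p = 3/5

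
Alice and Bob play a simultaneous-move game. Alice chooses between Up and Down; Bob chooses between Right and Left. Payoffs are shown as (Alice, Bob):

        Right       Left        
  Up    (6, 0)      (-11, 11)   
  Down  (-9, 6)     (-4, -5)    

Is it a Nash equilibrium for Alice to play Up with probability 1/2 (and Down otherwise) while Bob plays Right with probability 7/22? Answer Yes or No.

Yes

Check Bob's indifference given Alice's mix p = 1/2:
  payoff from Right = 3; payoff from Left = 3 — equal.
Check Alice's indifference given Bob's mix q = 7/22:
  payoff from Up = -123/22; payoff from Down = -123/22 — equal.
Both players are indifferent, so neither can profitably deviate.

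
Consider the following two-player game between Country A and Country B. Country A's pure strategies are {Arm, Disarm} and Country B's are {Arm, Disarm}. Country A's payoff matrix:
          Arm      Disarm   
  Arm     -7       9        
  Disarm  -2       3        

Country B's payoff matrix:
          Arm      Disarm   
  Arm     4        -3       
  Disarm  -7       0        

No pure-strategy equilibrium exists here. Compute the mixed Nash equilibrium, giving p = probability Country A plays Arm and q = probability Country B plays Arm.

In a mixed equilibrium Country B is indifferent between Arm and Disarm; this condition fixes p.
  Country B's payoff to Arm: p·4 + (1−p)·(-7) = 11p - 7
  Country B's payoff to Disarm: p·(-3) + (1−p)·0 = -3p
  11p - 7 = -3p  ⇒  14p = 7  ⇒  p = 1/2.
In a mixed equilibrium Country A is indifferent between Arm and Disarm; this condition fixes q.
  Country A's expected payoff from Arm: q·(-7) + (1−q)·9 = -16q + 9
  Country A's expected payoff from Disarm: q·(-2) + (1−q)·3 = -5q + 3
  -16q + 9 = -5q + 3  ⇒  -11q = -6  ⇒  q = 6/11.

p = 1/2, q = 6/11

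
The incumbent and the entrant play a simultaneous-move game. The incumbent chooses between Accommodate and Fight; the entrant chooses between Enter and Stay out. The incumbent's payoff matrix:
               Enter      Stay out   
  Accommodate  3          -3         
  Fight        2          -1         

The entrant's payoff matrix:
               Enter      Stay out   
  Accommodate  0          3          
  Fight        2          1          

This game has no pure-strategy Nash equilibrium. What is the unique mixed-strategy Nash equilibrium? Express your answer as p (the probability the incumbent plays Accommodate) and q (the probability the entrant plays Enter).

The entrant's indifference between Enter and Stay out determines the incumbent's mixing probability p:
  the entrant's expected payoff from Enter: p·0 + (1−p)·2 = -2p + 2
  the entrant's expected payoff from Stay out: p·3 + (1−p)·1 = 2p + 1
  -2p + 2 = 2p + 1  ⇒  -4p = -1  ⇒  p = 1/4.
For the incumbent to be willing to mix, the incumbent must be indifferent between Accommodate and Fight, which pins down the entrant's mix.
  the incumbent's payoff to Accommodate: q·3 + (1−q)·(-3) = 6q - 3
  the incumbent's payoff to Fight: q·2 + (1−q)·(-1) = 3q - 1
  6q - 3 = 3q - 1  ⇒  3q = 2  ⇒  q = 2/3.

p = 1/4, q = 2/3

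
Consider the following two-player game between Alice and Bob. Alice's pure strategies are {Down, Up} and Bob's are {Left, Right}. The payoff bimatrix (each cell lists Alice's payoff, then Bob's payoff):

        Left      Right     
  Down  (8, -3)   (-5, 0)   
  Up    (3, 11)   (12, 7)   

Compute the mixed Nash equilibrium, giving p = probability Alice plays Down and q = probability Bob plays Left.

p = 4/7, q = 17/22

Alice's mix must leave Bob indifferent between Left and Right.
  Bob's payoff to Left: p·(-3) + (1−p)·11 = -14p + 11
  Bob's payoff to Right: p·0 + (1−p)·7 = -7p + 7
  -14p + 11 = -7p + 7  ⇒  -7p = -4  ⇒  p = 4/7.
For Alice to be willing to mix, Alice must be indifferent between Down and Up, which pins down Bob's mix.
  Alice's payoff to Down: q·8 + (1−q)·(-5) = 13q - 5
  Alice's payoff to Up: q·3 + (1−q)·12 = -9q + 12
  13q - 5 = -9q + 12  ⇒  22q = 17  ⇒  q = 17/22.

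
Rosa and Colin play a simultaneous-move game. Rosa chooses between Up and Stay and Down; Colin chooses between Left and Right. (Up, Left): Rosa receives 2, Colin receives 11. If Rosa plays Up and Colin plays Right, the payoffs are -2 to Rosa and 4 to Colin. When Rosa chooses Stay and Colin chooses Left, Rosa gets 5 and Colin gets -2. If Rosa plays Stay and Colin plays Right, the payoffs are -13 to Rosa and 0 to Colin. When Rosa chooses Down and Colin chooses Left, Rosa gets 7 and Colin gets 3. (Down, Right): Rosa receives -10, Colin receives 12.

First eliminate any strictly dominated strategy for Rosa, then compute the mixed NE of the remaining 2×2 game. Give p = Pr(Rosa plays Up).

Rosa's strategy Stay is strictly dominated by Down: 7 > 5 and -10 > -13. Eliminate Stay.
Set Colin's expected payoff from Left equal to that from Right:
  Colin's payoff from Left: p·11 + (1−p)·3 = 8p + 3
  Colin's payoff from Right: p·4 + (1−p)·12 = -8p + 12
  8p + 3 = -8p + 12  ⇒  16p = 9  ⇒  p = 9/16.

p = 9/16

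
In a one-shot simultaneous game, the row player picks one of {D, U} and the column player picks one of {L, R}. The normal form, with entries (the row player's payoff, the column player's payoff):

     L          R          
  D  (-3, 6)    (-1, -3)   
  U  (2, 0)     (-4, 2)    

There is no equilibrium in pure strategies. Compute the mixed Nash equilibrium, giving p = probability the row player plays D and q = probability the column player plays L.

p = 2/11, q = 3/8

For the column player to be willing to mix, the column player must be indifferent between L and R, which pins down the row player's mix.
  the column player's payoff to L: p·6 + (1−p)·0 = 6p
  the column player's payoff to R: p·(-3) + (1−p)·2 = -5p + 2
  6p = -5p + 2  ⇒  11p = 2  ⇒  p = 2/11.
For the row player to be willing to mix, the row player must be indifferent between D and U, which pins down the column player's mix.
  the row player's payoff to D: q·(-3) + (1−q)·(-1) = -2q - 1
  the row player's payoff to U: q·2 + (1−q)·(-4) = 6q - 4
  -2q - 1 = 6q - 4  ⇒  -8q = -3  ⇒  q = 3/8.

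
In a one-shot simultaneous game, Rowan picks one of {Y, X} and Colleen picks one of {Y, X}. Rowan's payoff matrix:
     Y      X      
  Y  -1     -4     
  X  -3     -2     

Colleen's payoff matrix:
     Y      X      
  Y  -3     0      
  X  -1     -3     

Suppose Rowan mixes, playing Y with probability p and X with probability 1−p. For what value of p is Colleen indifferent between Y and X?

p = 2/5

Set Colleen's expected payoff from Y equal to that from X:
  Colleen's payoff to Y: p·(-3) + (1−p)·(-1) = -2p - 1
  Colleen's payoff to X: p·0 + (1−p)·(-3) = 3p - 3
  -2p - 1 = 3p - 3  ⇒  -5p = -2  ⇒  p = 2/5.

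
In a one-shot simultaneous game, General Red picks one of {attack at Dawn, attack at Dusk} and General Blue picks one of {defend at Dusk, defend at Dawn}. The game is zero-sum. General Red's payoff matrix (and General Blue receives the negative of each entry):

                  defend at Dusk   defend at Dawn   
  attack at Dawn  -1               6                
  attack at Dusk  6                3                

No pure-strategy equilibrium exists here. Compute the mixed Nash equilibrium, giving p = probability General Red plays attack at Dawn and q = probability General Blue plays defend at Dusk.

p = 3/10, q = 3/10

Set General Blue's expected payoff from defend at Dusk equal to that from defend at Dawn:
  General Blue's payoff from defend at Dusk: p·1 + (1−p)·(-6) = 7p - 6
  General Blue's payoff from defend at Dawn: p·(-6) + (1−p)·(-3) = -3p - 3
  7p - 6 = -3p - 3  ⇒  10p = 3  ⇒  p = 3/10.
General Blue's mix must leave General Red indifferent between attack at Dawn and attack at Dusk.
  General Red's payoff to attack at Dawn: q·(-1) + (1−q)·6 = -7q + 6
  General Red's payoff to attack at Dusk: q·6 + (1−q)·3 = 3q + 3
  -7q + 6 = 3q + 3  ⇒  -10q = -3  ⇒  q = 3/10.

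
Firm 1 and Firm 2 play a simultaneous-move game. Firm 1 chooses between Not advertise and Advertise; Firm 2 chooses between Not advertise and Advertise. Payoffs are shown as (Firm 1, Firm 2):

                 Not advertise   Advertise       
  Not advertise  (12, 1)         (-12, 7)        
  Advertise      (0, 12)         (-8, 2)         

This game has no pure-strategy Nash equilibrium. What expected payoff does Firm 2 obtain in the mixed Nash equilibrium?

Set Firm 2's expected payoff from Not advertise equal to that from Advertise:
  Firm 2's expected payoff from Not advertise: p·1 + (1−p)·12 = -11p + 12
  Firm 2's expected payoff from Advertise: p·7 + (1−p)·2 = 5p + 2
  -11p + 12 = 5p + 2  ⇒  -16p = -10  ⇒  p = 5/8.
At equilibrium Firm 2 is indifferent across columns, so Firm 2's payoff equals the payoff from Not advertise: (5/8)·1 + (3/8)·12 = 41/8.

41/8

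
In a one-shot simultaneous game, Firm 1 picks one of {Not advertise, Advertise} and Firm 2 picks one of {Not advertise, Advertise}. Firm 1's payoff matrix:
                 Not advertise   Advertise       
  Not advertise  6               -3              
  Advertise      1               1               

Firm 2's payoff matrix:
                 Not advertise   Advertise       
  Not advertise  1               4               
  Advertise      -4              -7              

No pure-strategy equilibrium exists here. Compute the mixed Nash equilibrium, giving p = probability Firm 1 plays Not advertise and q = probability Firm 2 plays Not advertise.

Firm 1's mix must leave Firm 2 indifferent between Not advertise and Advertise.
  Firm 2's payoff to Not advertise: p·1 + (1−p)·(-4) = 5p - 4
  Firm 2's payoff to Advertise: p·4 + (1−p)·(-7) = 11p - 7
  5p - 4 = 11p - 7  ⇒  -6p = -3  ⇒  p = 1/2.
In a mixed equilibrium Firm 1 is indifferent between Not advertise and Advertise; this condition fixes q.
  Firm 1's expected payoff from Not advertise: q·6 + (1−q)·(-3) = 9q - 3
  Firm 1's expected payoff from Advertise: q·1 + (1−q)·1 = 1
  9q - 3 = 1  ⇒  9q = 4  ⇒  q = 4/9.

p = 1/2, q = 4/9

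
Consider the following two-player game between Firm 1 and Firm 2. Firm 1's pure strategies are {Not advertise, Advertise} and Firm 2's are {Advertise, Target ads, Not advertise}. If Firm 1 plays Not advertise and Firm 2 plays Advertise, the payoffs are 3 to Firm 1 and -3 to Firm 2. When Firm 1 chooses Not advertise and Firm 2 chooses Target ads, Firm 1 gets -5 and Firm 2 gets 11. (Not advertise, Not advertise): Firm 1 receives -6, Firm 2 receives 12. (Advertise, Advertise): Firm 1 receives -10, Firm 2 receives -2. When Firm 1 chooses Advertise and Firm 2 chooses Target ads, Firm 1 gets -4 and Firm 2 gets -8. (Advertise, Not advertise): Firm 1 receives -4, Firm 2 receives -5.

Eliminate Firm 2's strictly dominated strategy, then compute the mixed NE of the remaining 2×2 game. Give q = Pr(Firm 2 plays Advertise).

q = 2/15

Firm 2's strategy Target ads is strictly dominated by Not advertise: 12 > 11 and -5 > -8. Eliminate Target ads.
Firm 1's indifference between Not advertise and Advertise determines Firm 2's mixing probability q:
  Firm 1's expected payoff from Not advertise: q·3 + (1−q)·(-6) = 9q - 6
  Firm 1's expected payoff from Advertise: q·(-10) + (1−q)·(-4) = -6q - 4
  9q - 6 = -6q - 4  ⇒  15q = 2  ⇒  q = 2/15.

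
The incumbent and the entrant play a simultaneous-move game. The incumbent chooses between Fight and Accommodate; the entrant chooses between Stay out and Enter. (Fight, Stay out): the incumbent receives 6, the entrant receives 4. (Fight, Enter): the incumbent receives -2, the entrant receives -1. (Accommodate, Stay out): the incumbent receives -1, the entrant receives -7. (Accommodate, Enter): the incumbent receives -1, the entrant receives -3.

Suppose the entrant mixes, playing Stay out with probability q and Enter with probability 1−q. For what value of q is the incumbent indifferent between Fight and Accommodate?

The incumbent's indifference between Fight and Accommodate determines the entrant's mixing probability q:
  the incumbent's expected payoff from Fight: q·6 + (1−q)·(-2) = 8q - 2
  the incumbent's expected payoff from Accommodate: q·(-1) + (1−q)·(-1) = -1
  8q - 2 = -1  ⇒  8q = 1  ⇒  q = 1/8.

q = 1/8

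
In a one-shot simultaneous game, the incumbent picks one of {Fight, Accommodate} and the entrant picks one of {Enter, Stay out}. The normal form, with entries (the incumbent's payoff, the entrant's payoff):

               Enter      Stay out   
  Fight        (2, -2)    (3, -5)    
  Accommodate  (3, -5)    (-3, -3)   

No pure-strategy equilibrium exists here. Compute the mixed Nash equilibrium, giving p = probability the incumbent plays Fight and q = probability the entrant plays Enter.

p = 2/5, q = 6/7

The entrant's indifference between Enter and Stay out determines the incumbent's mixing probability p:
  the entrant's payoff to Enter: p·(-2) + (1−p)·(-5) = 3p - 5
  the entrant's payoff to Stay out: p·(-5) + (1−p)·(-3) = -2p - 3
  3p - 5 = -2p - 3  ⇒  5p = 2  ⇒  p = 2/5.
The entrant's mix must leave the incumbent indifferent between Fight and Accommodate.
  the incumbent's payoff from Fight: q·2 + (1−q)·3 = -q + 3
  the incumbent's payoff from Accommodate: q·3 + (1−q)·(-3) = 6q - 3
  -q + 3 = 6q - 3  ⇒  -7q = -6  ⇒  q = 6/7.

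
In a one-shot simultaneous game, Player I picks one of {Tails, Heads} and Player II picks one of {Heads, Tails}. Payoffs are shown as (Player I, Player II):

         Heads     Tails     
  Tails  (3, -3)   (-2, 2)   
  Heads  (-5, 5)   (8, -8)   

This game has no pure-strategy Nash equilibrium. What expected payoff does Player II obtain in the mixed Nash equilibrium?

Player I's mix must leave Player II indifferent between Heads and Tails.
  Player II's payoff to Heads: p·(-3) + (1−p)·5 = -8p + 5
  Player II's payoff to Tails: p·2 + (1−p)·(-8) = 10p - 8
  -8p + 5 = 10p - 8  ⇒  -18p = -13  ⇒  p = 13/18.
At equilibrium Player II is indifferent across columns, so Player II's payoff equals the payoff from Heads: (13/18)·(-3) + (5/18)·5 = -7/9.

-7/9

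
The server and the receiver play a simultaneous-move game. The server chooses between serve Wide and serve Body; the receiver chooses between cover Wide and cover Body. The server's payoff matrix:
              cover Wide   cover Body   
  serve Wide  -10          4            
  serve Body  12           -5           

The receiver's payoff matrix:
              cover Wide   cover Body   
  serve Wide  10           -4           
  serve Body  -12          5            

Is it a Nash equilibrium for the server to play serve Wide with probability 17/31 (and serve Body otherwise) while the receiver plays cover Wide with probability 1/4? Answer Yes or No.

Given the receiver's mix q = 1/4, the server's payoff from serve Wide is 1/2 but from serve Body is -3/4. The server strictly prefers serve Wide, so the server would not mix.
So the proposed profile is not a Nash equilibrium.

No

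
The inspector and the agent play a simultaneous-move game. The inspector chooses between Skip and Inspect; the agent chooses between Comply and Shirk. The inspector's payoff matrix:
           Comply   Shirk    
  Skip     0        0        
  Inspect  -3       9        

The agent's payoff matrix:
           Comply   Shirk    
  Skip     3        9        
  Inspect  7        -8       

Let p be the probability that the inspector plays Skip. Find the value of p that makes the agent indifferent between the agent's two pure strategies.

p = 5/7

Set the agent's expected payoff from Comply equal to that from Shirk:
  the agent's expected payoff from Comply: p·3 + (1−p)·7 = -4p + 7
  the agent's expected payoff from Shirk: p·9 + (1−p)·(-8) = 17p - 8
  -4p + 7 = 17p - 8  ⇒  -21p = -15  ⇒  p = 5/7.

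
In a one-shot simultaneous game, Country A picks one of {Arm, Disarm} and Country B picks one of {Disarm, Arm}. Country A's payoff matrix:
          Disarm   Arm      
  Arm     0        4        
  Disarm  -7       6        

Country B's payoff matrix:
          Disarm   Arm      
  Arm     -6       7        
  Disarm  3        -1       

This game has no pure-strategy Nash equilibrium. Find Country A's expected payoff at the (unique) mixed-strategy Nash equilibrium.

28/9

In a mixed equilibrium Country A is indifferent between Arm and Disarm; this condition fixes q.
  Country A's payoff from Arm: q·0 + (1−q)·4 = -4q + 4
  Country A's payoff from Disarm: q·(-7) + (1−q)·6 = -13q + 6
  -4q + 4 = -13q + 6  ⇒  9q = 2  ⇒  q = 2/9.
At equilibrium Country A is indifferent across rows, so Country A's payoff equals the payoff from Arm: (2/9)·0 + (7/9)·4 = 28/9.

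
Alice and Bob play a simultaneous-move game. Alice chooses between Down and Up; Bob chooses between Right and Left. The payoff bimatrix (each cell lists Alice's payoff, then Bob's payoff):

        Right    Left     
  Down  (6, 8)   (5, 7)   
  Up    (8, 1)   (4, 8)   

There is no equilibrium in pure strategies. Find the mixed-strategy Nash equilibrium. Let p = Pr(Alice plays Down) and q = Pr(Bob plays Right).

For Bob to be willing to mix, Bob must be indifferent between Right and Left, which pins down Alice's mix.
  Bob's payoff to Right: p·8 + (1−p)·1 = 7p + 1
  Bob's payoff to Left: p·7 + (1−p)·8 = -p + 8
  7p + 1 = -p + 8  ⇒  8p = 7  ⇒  p = 7/8.
For Alice to be willing to mix, Alice must be indifferent between Down and Up, which pins down Bob's mix.
  Alice's payoff from Down: q·6 + (1−q)·5 = q + 5
  Alice's payoff from Up: q·8 + (1−q)·4 = 4q + 4
  q + 5 = 4q + 4  ⇒  -3q = -1  ⇒  q = 1/3.

p = 7/8, q = 1/3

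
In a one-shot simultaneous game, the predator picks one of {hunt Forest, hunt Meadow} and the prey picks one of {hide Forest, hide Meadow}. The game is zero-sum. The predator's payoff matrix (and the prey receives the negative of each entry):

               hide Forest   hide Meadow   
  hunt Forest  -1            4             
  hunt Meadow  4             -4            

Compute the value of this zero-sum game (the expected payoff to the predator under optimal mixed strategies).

The prey's mix must leave the predator indifferent between hunt Forest and hunt Meadow.
  the predator's payoff to hunt Forest: q·(-1) + (1−q)·4 = -5q + 4
  the predator's payoff to hunt Meadow: q·4 + (1−q)·(-4) = 8q - 4
  -5q + 4 = 8q - 4  ⇒  -13q = -8  ⇒  q = 8/13.
The value is the predator's expected payoff against this mix (using hunt Forest): (8/13)·(-1) + (5/13)·4 = 12/13.

v = 12/13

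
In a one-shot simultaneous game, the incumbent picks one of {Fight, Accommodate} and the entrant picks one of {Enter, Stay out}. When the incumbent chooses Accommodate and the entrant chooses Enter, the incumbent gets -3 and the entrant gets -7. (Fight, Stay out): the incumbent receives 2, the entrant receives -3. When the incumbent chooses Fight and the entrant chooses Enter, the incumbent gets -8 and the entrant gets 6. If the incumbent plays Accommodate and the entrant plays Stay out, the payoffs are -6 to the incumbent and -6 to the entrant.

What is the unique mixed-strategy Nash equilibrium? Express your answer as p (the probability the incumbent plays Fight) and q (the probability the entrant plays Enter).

p = 1/10, q = 8/13

Set the entrant's expected payoff from Enter equal to that from Stay out:
  the entrant's payoff from Enter: p·6 + (1−p)·(-7) = 13p - 7
  the entrant's payoff from Stay out: p·(-3) + (1−p)·(-6) = 3p - 6
  13p - 7 = 3p - 6  ⇒  10p = 1  ⇒  p = 1/10.
Set the incumbent's expected payoff from Fight equal to that from Accommodate:
  the incumbent's payoff to Fight: q·(-8) + (1−q)·2 = -10q + 2
  the incumbent's payoff to Accommodate: q·(-3) + (1−q)·(-6) = 3q - 6
  -10q + 2 = 3q - 6  ⇒  -13q = -8  ⇒  q = 8/13.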